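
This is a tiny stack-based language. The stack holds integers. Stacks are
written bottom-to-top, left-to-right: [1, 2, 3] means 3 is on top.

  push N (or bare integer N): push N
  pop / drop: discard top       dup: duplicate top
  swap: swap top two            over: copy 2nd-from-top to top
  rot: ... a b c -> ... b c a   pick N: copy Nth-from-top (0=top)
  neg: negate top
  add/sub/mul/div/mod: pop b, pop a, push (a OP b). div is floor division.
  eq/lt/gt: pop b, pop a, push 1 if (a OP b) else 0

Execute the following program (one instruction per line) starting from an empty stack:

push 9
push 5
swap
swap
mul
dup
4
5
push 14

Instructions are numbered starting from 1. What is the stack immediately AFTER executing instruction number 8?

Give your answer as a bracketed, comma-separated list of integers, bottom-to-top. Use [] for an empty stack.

Answer: [45, 45, 4, 5]

Derivation:
Step 1 ('push 9'): [9]
Step 2 ('push 5'): [9, 5]
Step 3 ('swap'): [5, 9]
Step 4 ('swap'): [9, 5]
Step 5 ('mul'): [45]
Step 6 ('dup'): [45, 45]
Step 7 ('4'): [45, 45, 4]
Step 8 ('5'): [45, 45, 4, 5]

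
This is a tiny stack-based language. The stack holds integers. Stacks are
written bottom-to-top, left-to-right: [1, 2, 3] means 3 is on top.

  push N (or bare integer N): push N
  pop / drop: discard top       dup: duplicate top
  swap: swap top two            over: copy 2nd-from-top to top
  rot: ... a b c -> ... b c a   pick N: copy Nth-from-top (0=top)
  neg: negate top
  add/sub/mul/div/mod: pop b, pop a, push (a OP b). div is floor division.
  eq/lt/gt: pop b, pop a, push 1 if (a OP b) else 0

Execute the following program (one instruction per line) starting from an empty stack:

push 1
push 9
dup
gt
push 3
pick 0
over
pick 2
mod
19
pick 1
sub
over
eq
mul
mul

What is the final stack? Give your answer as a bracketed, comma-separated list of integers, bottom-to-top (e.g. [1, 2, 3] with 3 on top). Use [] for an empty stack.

Answer: [1, 0, 3, 0]

Derivation:
After 'push 1': [1]
After 'push 9': [1, 9]
After 'dup': [1, 9, 9]
After 'gt': [1, 0]
After 'push 3': [1, 0, 3]
After 'pick 0': [1, 0, 3, 3]
After 'over': [1, 0, 3, 3, 3]
After 'pick 2': [1, 0, 3, 3, 3, 3]
After 'mod': [1, 0, 3, 3, 0]
After 'push 19': [1, 0, 3, 3, 0, 19]
After 'pick 1': [1, 0, 3, 3, 0, 19, 0]
After 'sub': [1, 0, 3, 3, 0, 19]
After 'over': [1, 0, 3, 3, 0, 19, 0]
After 'eq': [1, 0, 3, 3, 0, 0]
After 'mul': [1, 0, 3, 3, 0]
After 'mul': [1, 0, 3, 0]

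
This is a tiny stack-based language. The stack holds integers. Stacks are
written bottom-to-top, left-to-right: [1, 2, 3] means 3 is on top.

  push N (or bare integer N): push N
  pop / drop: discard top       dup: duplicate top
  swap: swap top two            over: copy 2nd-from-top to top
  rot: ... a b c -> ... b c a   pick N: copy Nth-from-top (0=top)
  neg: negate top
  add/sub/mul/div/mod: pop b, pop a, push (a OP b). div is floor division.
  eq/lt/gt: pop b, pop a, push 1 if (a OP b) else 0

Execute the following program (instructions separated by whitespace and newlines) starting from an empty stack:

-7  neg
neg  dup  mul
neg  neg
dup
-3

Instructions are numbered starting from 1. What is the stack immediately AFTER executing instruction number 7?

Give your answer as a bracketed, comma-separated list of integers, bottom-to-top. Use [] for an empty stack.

Step 1 ('-7'): [-7]
Step 2 ('neg'): [7]
Step 3 ('neg'): [-7]
Step 4 ('dup'): [-7, -7]
Step 5 ('mul'): [49]
Step 6 ('neg'): [-49]
Step 7 ('neg'): [49]

Answer: [49]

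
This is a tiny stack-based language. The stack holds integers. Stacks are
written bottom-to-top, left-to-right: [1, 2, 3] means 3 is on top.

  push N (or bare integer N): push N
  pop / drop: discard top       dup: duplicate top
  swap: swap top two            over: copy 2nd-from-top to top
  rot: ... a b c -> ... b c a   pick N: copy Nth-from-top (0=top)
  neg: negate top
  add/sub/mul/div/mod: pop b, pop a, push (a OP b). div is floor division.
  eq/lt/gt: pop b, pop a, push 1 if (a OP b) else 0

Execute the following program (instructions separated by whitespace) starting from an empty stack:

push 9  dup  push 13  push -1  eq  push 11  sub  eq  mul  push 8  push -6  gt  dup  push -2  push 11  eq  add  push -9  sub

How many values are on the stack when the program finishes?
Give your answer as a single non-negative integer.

After 'push 9': stack = [9] (depth 1)
After 'dup': stack = [9, 9] (depth 2)
After 'push 13': stack = [9, 9, 13] (depth 3)
After 'push -1': stack = [9, 9, 13, -1] (depth 4)
After 'eq': stack = [9, 9, 0] (depth 3)
After 'push 11': stack = [9, 9, 0, 11] (depth 4)
After 'sub': stack = [9, 9, -11] (depth 3)
After 'eq': stack = [9, 0] (depth 2)
After 'mul': stack = [0] (depth 1)
After 'push 8': stack = [0, 8] (depth 2)
After 'push -6': stack = [0, 8, -6] (depth 3)
After 'gt': stack = [0, 1] (depth 2)
After 'dup': stack = [0, 1, 1] (depth 3)
After 'push -2': stack = [0, 1, 1, -2] (depth 4)
After 'push 11': stack = [0, 1, 1, -2, 11] (depth 5)
After 'eq': stack = [0, 1, 1, 0] (depth 4)
After 'add': stack = [0, 1, 1] (depth 3)
After 'push -9': stack = [0, 1, 1, -9] (depth 4)
After 'sub': stack = [0, 1, 10] (depth 3)

Answer: 3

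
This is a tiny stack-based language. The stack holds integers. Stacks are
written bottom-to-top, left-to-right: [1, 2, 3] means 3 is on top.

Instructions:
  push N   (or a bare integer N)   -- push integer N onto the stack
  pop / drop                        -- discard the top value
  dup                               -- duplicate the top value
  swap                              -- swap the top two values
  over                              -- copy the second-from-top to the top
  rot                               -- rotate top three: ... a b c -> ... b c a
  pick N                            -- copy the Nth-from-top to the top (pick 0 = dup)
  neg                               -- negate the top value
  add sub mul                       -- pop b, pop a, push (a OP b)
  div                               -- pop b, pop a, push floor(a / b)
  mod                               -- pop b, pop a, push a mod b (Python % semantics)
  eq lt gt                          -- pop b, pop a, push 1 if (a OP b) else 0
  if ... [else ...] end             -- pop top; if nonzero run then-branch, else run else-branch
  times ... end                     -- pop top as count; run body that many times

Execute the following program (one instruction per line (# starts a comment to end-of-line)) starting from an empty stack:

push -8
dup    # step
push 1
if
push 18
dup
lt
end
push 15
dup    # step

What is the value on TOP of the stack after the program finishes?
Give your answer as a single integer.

After 'push -8': [-8]
After 'dup': [-8, -8]
After 'push 1': [-8, -8, 1]
After 'if': [-8, -8]
After 'push 18': [-8, -8, 18]
After 'dup': [-8, -8, 18, 18]
After 'lt': [-8, -8, 0]
After 'push 15': [-8, -8, 0, 15]
After 'dup': [-8, -8, 0, 15, 15]

Answer: 15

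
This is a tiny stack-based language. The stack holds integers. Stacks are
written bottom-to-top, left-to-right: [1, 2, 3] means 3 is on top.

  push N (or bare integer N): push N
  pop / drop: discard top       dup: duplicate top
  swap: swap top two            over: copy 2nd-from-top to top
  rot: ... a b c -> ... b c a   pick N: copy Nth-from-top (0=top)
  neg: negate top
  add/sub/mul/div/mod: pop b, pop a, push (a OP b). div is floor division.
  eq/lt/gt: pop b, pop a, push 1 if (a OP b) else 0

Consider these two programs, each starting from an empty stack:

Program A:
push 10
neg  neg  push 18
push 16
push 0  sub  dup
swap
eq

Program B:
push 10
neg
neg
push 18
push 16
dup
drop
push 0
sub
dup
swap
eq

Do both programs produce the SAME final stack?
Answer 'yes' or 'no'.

Answer: yes

Derivation:
Program A trace:
  After 'push 10': [10]
  After 'neg': [-10]
  After 'neg': [10]
  After 'push 18': [10, 18]
  After 'push 16': [10, 18, 16]
  After 'push 0': [10, 18, 16, 0]
  After 'sub': [10, 18, 16]
  After 'dup': [10, 18, 16, 16]
  After 'swap': [10, 18, 16, 16]
  After 'eq': [10, 18, 1]
Program A final stack: [10, 18, 1]

Program B trace:
  After 'push 10': [10]
  After 'neg': [-10]
  After 'neg': [10]
  After 'push 18': [10, 18]
  After 'push 16': [10, 18, 16]
  After 'dup': [10, 18, 16, 16]
  After 'drop': [10, 18, 16]
  After 'push 0': [10, 18, 16, 0]
  After 'sub': [10, 18, 16]
  After 'dup': [10, 18, 16, 16]
  After 'swap': [10, 18, 16, 16]
  After 'eq': [10, 18, 1]
Program B final stack: [10, 18, 1]
Same: yes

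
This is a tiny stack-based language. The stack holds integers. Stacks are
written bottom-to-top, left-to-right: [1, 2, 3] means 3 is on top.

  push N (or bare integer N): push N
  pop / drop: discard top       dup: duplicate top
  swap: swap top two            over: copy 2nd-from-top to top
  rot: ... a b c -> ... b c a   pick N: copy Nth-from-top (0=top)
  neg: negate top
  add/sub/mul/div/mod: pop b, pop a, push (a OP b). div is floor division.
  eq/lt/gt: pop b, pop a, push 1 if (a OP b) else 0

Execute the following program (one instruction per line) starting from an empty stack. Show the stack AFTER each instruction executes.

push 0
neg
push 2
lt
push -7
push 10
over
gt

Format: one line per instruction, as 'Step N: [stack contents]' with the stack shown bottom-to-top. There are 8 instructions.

Step 1: [0]
Step 2: [0]
Step 3: [0, 2]
Step 4: [1]
Step 5: [1, -7]
Step 6: [1, -7, 10]
Step 7: [1, -7, 10, -7]
Step 8: [1, -7, 1]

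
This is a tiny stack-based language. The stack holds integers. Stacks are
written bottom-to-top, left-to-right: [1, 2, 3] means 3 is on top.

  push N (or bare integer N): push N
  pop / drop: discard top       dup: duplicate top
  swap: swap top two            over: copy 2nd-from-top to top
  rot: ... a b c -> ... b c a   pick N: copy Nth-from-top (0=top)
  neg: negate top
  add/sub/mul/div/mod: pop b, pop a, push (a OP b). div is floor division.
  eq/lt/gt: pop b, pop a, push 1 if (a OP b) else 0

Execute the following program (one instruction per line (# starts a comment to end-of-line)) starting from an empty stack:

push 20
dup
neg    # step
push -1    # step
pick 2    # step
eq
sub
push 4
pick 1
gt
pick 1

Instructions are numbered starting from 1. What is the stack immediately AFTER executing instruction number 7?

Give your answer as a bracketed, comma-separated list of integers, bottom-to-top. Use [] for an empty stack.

Answer: [20, -20]

Derivation:
Step 1 ('push 20'): [20]
Step 2 ('dup'): [20, 20]
Step 3 ('neg'): [20, -20]
Step 4 ('push -1'): [20, -20, -1]
Step 5 ('pick 2'): [20, -20, -1, 20]
Step 6 ('eq'): [20, -20, 0]
Step 7 ('sub'): [20, -20]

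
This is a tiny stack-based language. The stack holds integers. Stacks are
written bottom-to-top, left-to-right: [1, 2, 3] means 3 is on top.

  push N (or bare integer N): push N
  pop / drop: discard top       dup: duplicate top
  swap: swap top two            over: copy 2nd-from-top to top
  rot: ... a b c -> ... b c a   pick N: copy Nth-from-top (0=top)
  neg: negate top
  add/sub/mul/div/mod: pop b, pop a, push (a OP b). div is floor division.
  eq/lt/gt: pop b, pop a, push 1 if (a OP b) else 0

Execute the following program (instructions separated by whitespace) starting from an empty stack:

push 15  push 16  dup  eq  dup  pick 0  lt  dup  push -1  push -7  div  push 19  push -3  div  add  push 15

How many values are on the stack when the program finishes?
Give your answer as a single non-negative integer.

After 'push 15': stack = [15] (depth 1)
After 'push 16': stack = [15, 16] (depth 2)
After 'dup': stack = [15, 16, 16] (depth 3)
After 'eq': stack = [15, 1] (depth 2)
After 'dup': stack = [15, 1, 1] (depth 3)
After 'pick 0': stack = [15, 1, 1, 1] (depth 4)
After 'lt': stack = [15, 1, 0] (depth 3)
After 'dup': stack = [15, 1, 0, 0] (depth 4)
After 'push -1': stack = [15, 1, 0, 0, -1] (depth 5)
After 'push -7': stack = [15, 1, 0, 0, -1, -7] (depth 6)
After 'div': stack = [15, 1, 0, 0, 0] (depth 5)
After 'push 19': stack = [15, 1, 0, 0, 0, 19] (depth 6)
After 'push -3': stack = [15, 1, 0, 0, 0, 19, -3] (depth 7)
After 'div': stack = [15, 1, 0, 0, 0, -7] (depth 6)
After 'add': stack = [15, 1, 0, 0, -7] (depth 5)
After 'push 15': stack = [15, 1, 0, 0, -7, 15] (depth 6)

Answer: 6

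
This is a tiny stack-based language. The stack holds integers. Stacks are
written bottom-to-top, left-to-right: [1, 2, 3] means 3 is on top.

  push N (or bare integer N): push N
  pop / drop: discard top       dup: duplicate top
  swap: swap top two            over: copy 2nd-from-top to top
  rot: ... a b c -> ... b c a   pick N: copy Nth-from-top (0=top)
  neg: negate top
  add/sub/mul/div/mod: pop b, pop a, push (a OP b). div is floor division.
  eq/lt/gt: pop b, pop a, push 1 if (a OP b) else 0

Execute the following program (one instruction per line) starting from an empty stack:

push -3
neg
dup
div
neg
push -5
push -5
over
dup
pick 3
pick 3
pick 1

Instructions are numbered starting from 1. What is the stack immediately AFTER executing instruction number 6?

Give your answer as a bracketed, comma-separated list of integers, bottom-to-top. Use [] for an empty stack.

Step 1 ('push -3'): [-3]
Step 2 ('neg'): [3]
Step 3 ('dup'): [3, 3]
Step 4 ('div'): [1]
Step 5 ('neg'): [-1]
Step 6 ('push -5'): [-1, -5]

Answer: [-1, -5]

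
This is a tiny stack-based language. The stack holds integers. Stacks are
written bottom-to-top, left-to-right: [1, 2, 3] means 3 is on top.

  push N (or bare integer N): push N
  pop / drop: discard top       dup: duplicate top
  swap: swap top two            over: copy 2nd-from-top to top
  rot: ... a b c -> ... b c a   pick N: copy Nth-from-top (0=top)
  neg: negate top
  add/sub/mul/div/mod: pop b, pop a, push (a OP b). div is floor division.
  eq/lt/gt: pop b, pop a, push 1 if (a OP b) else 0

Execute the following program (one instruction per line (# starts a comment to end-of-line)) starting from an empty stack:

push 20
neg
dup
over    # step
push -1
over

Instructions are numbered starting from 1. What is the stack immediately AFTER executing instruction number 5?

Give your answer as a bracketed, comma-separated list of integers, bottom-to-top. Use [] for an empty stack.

Answer: [-20, -20, -20, -1]

Derivation:
Step 1 ('push 20'): [20]
Step 2 ('neg'): [-20]
Step 3 ('dup'): [-20, -20]
Step 4 ('over'): [-20, -20, -20]
Step 5 ('push -1'): [-20, -20, -20, -1]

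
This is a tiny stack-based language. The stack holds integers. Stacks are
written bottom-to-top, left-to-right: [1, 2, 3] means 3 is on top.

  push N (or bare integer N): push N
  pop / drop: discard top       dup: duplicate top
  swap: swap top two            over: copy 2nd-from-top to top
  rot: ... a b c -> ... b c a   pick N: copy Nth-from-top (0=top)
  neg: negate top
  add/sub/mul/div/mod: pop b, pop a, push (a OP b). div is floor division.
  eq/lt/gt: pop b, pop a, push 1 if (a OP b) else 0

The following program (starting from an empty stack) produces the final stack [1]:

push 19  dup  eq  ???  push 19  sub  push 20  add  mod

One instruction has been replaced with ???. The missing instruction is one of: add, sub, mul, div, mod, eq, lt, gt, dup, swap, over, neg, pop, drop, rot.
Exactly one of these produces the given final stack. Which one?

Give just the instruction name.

Stack before ???: [1]
Stack after ???:  [1, 1]
The instruction that transforms [1] -> [1, 1] is: dup

Answer: dup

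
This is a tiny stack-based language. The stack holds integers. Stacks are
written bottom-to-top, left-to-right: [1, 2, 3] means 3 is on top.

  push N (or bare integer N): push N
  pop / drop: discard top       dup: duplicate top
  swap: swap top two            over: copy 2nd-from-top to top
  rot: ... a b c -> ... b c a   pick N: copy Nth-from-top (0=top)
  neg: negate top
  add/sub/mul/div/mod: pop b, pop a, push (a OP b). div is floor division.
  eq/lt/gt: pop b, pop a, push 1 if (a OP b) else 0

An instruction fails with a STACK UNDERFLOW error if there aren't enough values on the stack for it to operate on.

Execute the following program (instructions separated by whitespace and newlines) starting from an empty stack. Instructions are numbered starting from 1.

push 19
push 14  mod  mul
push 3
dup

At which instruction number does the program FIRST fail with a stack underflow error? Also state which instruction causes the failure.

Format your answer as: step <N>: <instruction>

Answer: step 4: mul

Derivation:
Step 1 ('push 19'): stack = [19], depth = 1
Step 2 ('push 14'): stack = [19, 14], depth = 2
Step 3 ('mod'): stack = [5], depth = 1
Step 4 ('mul'): needs 2 value(s) but depth is 1 — STACK UNDERFLOW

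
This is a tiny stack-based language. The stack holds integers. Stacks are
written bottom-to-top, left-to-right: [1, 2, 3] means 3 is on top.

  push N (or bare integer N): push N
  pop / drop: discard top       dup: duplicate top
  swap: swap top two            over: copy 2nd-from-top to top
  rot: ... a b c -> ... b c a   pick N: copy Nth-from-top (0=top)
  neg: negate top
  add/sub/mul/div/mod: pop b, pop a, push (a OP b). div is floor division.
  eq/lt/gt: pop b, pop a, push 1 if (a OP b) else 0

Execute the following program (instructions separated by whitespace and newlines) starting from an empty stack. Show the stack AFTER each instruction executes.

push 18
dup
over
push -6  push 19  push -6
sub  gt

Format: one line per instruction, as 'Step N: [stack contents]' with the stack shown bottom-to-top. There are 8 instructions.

Step 1: [18]
Step 2: [18, 18]
Step 3: [18, 18, 18]
Step 4: [18, 18, 18, -6]
Step 5: [18, 18, 18, -6, 19]
Step 6: [18, 18, 18, -6, 19, -6]
Step 7: [18, 18, 18, -6, 25]
Step 8: [18, 18, 18, 0]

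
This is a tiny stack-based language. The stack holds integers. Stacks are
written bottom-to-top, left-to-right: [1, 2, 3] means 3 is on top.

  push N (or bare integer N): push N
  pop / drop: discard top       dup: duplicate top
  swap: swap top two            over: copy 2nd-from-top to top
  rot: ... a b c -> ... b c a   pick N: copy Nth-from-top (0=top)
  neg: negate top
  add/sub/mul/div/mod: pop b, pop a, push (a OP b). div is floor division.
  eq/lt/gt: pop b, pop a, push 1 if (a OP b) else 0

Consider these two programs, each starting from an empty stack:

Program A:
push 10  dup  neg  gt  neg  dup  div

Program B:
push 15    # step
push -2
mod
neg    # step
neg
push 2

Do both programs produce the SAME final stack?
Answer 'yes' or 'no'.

Answer: no

Derivation:
Program A trace:
  After 'push 10': [10]
  After 'dup': [10, 10]
  After 'neg': [10, -10]
  After 'gt': [1]
  After 'neg': [-1]
  After 'dup': [-1, -1]
  After 'div': [1]
Program A final stack: [1]

Program B trace:
  After 'push 15': [15]
  After 'push -2': [15, -2]
  After 'mod': [-1]
  After 'neg': [1]
  After 'neg': [-1]
  After 'push 2': [-1, 2]
Program B final stack: [-1, 2]
Same: no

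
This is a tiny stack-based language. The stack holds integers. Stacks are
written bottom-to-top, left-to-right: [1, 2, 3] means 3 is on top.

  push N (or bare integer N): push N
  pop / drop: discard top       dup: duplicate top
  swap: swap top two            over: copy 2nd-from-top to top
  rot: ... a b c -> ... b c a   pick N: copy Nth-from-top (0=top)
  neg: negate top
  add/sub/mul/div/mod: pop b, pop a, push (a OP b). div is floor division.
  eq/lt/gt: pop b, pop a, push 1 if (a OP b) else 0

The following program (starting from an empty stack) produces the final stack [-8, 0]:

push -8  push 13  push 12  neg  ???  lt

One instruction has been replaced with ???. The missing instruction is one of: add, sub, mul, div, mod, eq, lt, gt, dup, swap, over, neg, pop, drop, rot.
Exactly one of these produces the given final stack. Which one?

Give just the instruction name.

Stack before ???: [-8, 13, -12]
Stack after ???:  [-8, 13, 12]
The instruction that transforms [-8, 13, -12] -> [-8, 13, 12] is: neg

Answer: neg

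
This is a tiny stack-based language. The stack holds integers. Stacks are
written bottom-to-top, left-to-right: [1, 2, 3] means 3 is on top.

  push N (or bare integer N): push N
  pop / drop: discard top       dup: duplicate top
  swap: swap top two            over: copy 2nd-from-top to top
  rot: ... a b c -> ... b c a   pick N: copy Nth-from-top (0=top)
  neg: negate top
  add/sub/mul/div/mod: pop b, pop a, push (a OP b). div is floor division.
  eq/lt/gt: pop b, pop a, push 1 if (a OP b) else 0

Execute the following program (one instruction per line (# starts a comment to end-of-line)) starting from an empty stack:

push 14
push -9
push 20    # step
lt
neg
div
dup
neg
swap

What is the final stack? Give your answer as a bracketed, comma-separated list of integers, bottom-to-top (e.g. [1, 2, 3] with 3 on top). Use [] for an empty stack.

Answer: [14, -14]

Derivation:
After 'push 14': [14]
After 'push -9': [14, -9]
After 'push 20': [14, -9, 20]
After 'lt': [14, 1]
After 'neg': [14, -1]
After 'div': [-14]
After 'dup': [-14, -14]
After 'neg': [-14, 14]
After 'swap': [14, -14]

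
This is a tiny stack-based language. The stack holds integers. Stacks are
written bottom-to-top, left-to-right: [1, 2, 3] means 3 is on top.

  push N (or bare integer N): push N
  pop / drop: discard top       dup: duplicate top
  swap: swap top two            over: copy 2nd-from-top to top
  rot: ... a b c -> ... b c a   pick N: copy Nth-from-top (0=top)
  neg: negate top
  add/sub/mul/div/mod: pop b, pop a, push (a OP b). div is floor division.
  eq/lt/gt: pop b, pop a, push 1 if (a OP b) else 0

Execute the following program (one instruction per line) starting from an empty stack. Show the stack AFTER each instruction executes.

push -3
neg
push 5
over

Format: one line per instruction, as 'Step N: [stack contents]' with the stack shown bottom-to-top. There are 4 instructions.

Step 1: [-3]
Step 2: [3]
Step 3: [3, 5]
Step 4: [3, 5, 3]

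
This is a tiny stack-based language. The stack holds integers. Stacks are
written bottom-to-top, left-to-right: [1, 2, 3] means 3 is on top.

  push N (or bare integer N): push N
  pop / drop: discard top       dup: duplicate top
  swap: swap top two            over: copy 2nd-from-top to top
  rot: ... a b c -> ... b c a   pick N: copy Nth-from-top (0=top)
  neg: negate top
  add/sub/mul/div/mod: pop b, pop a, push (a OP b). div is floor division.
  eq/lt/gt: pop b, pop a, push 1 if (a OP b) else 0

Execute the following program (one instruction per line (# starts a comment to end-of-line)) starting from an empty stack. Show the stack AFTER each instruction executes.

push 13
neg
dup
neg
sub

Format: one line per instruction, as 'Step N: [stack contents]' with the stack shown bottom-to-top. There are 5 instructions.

Step 1: [13]
Step 2: [-13]
Step 3: [-13, -13]
Step 4: [-13, 13]
Step 5: [-26]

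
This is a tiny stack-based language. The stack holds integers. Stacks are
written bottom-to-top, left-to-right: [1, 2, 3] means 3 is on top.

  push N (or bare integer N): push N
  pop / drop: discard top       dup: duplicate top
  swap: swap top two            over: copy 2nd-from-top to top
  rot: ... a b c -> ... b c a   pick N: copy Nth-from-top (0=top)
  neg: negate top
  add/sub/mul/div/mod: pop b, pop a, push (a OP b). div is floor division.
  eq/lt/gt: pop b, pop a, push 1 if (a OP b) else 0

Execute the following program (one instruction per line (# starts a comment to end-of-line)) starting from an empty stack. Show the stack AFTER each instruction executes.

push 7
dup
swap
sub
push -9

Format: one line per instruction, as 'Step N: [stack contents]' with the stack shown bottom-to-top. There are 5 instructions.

Step 1: [7]
Step 2: [7, 7]
Step 3: [7, 7]
Step 4: [0]
Step 5: [0, -9]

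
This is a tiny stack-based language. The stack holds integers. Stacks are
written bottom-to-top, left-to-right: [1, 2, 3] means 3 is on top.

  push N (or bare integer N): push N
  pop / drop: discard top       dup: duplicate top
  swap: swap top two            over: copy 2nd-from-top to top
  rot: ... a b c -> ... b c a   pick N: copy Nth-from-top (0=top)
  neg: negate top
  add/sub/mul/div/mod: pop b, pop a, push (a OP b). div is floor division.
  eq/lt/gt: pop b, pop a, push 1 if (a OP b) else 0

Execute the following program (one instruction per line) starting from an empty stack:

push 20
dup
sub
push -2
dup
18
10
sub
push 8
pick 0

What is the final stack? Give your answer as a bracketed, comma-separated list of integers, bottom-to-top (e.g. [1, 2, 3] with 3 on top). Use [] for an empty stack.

Answer: [0, -2, -2, 8, 8, 8]

Derivation:
After 'push 20': [20]
After 'dup': [20, 20]
After 'sub': [0]
After 'push -2': [0, -2]
After 'dup': [0, -2, -2]
After 'push 18': [0, -2, -2, 18]
After 'push 10': [0, -2, -2, 18, 10]
After 'sub': [0, -2, -2, 8]
After 'push 8': [0, -2, -2, 8, 8]
After 'pick 0': [0, -2, -2, 8, 8, 8]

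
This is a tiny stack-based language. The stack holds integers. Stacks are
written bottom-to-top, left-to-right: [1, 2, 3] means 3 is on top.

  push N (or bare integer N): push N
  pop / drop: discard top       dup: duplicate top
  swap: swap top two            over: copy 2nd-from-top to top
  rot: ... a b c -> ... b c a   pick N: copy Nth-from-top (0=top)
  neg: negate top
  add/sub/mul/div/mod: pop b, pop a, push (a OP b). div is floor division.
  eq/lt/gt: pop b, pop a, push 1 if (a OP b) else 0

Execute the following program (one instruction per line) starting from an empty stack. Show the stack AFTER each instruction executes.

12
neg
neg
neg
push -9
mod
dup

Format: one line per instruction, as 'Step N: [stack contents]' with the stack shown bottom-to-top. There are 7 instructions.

Step 1: [12]
Step 2: [-12]
Step 3: [12]
Step 4: [-12]
Step 5: [-12, -9]
Step 6: [-3]
Step 7: [-3, -3]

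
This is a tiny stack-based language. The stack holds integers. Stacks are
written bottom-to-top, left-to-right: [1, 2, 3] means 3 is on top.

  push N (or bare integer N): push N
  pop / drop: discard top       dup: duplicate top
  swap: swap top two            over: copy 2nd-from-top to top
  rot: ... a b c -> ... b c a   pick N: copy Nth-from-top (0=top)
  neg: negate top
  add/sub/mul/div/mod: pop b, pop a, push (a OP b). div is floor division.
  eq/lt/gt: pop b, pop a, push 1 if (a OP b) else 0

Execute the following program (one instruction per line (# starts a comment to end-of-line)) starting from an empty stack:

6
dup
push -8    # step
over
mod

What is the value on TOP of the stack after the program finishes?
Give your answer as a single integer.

Answer: 4

Derivation:
After 'push 6': [6]
After 'dup': [6, 6]
After 'push -8': [6, 6, -8]
After 'over': [6, 6, -8, 6]
After 'mod': [6, 6, 4]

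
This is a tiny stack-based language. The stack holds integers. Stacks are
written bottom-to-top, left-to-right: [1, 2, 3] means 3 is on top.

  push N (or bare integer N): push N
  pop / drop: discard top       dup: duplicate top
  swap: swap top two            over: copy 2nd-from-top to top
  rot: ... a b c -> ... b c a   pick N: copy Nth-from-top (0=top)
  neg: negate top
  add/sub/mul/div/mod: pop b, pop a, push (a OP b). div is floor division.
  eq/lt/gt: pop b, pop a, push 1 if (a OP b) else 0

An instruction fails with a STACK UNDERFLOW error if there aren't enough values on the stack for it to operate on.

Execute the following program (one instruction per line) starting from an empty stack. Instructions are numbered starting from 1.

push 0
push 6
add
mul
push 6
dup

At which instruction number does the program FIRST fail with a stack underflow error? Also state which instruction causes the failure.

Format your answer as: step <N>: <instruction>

Step 1 ('push 0'): stack = [0], depth = 1
Step 2 ('push 6'): stack = [0, 6], depth = 2
Step 3 ('add'): stack = [6], depth = 1
Step 4 ('mul'): needs 2 value(s) but depth is 1 — STACK UNDERFLOW

Answer: step 4: mul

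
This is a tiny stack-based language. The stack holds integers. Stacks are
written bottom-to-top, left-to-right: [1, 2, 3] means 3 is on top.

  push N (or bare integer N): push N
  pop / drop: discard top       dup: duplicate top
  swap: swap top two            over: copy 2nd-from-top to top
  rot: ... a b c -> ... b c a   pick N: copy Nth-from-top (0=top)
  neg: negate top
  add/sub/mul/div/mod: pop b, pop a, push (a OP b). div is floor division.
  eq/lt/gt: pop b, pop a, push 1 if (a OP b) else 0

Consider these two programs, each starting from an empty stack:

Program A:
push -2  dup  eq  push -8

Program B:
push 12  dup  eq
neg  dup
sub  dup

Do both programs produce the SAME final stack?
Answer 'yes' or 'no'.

Answer: no

Derivation:
Program A trace:
  After 'push -2': [-2]
  After 'dup': [-2, -2]
  After 'eq': [1]
  After 'push -8': [1, -8]
Program A final stack: [1, -8]

Program B trace:
  After 'push 12': [12]
  After 'dup': [12, 12]
  After 'eq': [1]
  After 'neg': [-1]
  After 'dup': [-1, -1]
  After 'sub': [0]
  After 'dup': [0, 0]
Program B final stack: [0, 0]
Same: no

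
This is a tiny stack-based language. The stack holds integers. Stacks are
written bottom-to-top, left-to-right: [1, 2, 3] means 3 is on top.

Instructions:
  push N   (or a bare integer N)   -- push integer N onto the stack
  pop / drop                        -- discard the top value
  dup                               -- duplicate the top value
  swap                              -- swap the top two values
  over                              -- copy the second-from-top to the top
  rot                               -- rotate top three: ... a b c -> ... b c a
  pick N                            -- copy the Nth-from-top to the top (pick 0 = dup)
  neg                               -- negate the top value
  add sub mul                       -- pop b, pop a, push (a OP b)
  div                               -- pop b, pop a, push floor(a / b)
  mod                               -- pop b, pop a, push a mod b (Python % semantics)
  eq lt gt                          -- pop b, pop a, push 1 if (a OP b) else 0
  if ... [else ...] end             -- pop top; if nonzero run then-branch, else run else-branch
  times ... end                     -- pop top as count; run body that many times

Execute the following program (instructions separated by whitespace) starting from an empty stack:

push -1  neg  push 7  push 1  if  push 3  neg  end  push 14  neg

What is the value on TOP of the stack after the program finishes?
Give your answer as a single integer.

Answer: -14

Derivation:
After 'push -1': [-1]
After 'neg': [1]
After 'push 7': [1, 7]
After 'push 1': [1, 7, 1]
After 'if': [1, 7]
After 'push 3': [1, 7, 3]
After 'neg': [1, 7, -3]
After 'push 14': [1, 7, -3, 14]
After 'neg': [1, 7, -3, -14]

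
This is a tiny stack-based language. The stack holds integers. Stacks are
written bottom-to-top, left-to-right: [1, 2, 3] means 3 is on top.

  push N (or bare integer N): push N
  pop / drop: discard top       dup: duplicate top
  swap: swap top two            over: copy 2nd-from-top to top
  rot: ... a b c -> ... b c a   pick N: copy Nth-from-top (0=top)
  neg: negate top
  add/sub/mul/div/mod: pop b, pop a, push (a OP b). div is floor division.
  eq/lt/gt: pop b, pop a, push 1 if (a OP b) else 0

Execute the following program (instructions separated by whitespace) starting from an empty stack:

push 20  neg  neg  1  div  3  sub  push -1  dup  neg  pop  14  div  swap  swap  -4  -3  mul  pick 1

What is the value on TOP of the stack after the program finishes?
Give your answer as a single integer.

Answer: -1

Derivation:
After 'push 20': [20]
After 'neg': [-20]
After 'neg': [20]
After 'push 1': [20, 1]
After 'div': [20]
After 'push 3': [20, 3]
After 'sub': [17]
After 'push -1': [17, -1]
After 'dup': [17, -1, -1]
After 'neg': [17, -1, 1]
After 'pop': [17, -1]
After 'push 14': [17, -1, 14]
After 'div': [17, -1]
After 'swap': [-1, 17]
After 'swap': [17, -1]
After 'push -4': [17, -1, -4]
After 'push -3': [17, -1, -4, -3]
After 'mul': [17, -1, 12]
After 'pick 1': [17, -1, 12, -1]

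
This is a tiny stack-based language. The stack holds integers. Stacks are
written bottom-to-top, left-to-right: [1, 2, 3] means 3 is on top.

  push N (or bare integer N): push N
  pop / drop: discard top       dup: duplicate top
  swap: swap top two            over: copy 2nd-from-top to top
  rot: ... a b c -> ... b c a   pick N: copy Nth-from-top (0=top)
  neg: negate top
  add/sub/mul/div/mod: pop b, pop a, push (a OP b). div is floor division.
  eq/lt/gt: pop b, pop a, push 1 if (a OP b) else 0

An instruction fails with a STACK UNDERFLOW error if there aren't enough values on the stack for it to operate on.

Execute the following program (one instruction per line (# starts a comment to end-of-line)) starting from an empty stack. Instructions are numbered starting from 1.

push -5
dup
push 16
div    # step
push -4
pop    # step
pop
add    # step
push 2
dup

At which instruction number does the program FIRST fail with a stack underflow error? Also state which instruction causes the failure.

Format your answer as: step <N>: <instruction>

Step 1 ('push -5'): stack = [-5], depth = 1
Step 2 ('dup'): stack = [-5, -5], depth = 2
Step 3 ('push 16'): stack = [-5, -5, 16], depth = 3
Step 4 ('div'): stack = [-5, -1], depth = 2
Step 5 ('push -4'): stack = [-5, -1, -4], depth = 3
Step 6 ('pop'): stack = [-5, -1], depth = 2
Step 7 ('pop'): stack = [-5], depth = 1
Step 8 ('add'): needs 2 value(s) but depth is 1 — STACK UNDERFLOW

Answer: step 8: add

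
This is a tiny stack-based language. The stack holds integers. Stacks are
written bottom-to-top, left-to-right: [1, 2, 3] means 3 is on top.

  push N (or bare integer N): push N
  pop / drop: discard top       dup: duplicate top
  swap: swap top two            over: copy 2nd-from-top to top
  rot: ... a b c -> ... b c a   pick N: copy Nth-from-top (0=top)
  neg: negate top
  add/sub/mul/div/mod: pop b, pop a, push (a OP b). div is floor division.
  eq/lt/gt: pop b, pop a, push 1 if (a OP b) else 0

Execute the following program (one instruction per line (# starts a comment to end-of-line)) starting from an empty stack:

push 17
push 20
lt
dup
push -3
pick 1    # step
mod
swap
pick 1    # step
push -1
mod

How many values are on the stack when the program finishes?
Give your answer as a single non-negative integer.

Answer: 4

Derivation:
After 'push 17': stack = [17] (depth 1)
After 'push 20': stack = [17, 20] (depth 2)
After 'lt': stack = [1] (depth 1)
After 'dup': stack = [1, 1] (depth 2)
After 'push -3': stack = [1, 1, -3] (depth 3)
After 'pick 1': stack = [1, 1, -3, 1] (depth 4)
After 'mod': stack = [1, 1, 0] (depth 3)
After 'swap': stack = [1, 0, 1] (depth 3)
After 'pick 1': stack = [1, 0, 1, 0] (depth 4)
After 'push -1': stack = [1, 0, 1, 0, -1] (depth 5)
After 'mod': stack = [1, 0, 1, 0] (depth 4)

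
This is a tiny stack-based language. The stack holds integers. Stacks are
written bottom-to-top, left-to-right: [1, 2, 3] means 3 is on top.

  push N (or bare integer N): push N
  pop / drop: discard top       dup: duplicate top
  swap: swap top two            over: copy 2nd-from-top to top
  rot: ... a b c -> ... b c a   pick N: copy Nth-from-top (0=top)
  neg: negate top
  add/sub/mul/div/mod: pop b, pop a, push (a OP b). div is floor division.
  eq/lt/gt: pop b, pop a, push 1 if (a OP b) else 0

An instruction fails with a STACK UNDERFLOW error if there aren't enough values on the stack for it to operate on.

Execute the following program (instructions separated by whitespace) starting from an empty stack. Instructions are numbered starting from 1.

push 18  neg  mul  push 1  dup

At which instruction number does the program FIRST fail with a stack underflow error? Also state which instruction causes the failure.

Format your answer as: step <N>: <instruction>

Step 1 ('push 18'): stack = [18], depth = 1
Step 2 ('neg'): stack = [-18], depth = 1
Step 3 ('mul'): needs 2 value(s) but depth is 1 — STACK UNDERFLOW

Answer: step 3: mul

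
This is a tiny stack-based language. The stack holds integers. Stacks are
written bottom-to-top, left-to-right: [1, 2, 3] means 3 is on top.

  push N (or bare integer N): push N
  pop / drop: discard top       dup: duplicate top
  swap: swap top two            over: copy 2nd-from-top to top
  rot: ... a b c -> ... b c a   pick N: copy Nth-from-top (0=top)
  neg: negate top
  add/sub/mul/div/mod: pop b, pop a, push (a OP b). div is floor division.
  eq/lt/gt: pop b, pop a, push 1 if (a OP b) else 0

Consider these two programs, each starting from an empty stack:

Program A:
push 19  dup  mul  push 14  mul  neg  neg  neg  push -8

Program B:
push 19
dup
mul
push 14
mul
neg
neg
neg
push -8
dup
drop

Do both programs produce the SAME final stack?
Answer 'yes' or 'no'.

Program A trace:
  After 'push 19': [19]
  After 'dup': [19, 19]
  After 'mul': [361]
  After 'push 14': [361, 14]
  After 'mul': [5054]
  After 'neg': [-5054]
  After 'neg': [5054]
  After 'neg': [-5054]
  After 'push -8': [-5054, -8]
Program A final stack: [-5054, -8]

Program B trace:
  After 'push 19': [19]
  After 'dup': [19, 19]
  After 'mul': [361]
  After 'push 14': [361, 14]
  After 'mul': [5054]
  After 'neg': [-5054]
  After 'neg': [5054]
  After 'neg': [-5054]
  After 'push -8': [-5054, -8]
  After 'dup': [-5054, -8, -8]
  After 'drop': [-5054, -8]
Program B final stack: [-5054, -8]
Same: yes

Answer: yes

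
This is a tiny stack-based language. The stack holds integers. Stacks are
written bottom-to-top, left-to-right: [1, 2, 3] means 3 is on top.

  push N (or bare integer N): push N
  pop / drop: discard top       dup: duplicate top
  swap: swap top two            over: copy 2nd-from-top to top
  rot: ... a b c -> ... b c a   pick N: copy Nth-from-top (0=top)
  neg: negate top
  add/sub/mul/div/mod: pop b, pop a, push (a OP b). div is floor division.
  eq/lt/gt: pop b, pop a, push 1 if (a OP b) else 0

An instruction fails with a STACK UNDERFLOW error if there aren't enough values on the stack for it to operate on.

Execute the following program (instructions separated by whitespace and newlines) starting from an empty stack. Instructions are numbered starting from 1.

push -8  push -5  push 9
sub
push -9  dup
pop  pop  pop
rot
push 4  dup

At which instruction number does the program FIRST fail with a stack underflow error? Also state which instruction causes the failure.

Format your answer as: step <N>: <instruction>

Answer: step 10: rot

Derivation:
Step 1 ('push -8'): stack = [-8], depth = 1
Step 2 ('push -5'): stack = [-8, -5], depth = 2
Step 3 ('push 9'): stack = [-8, -5, 9], depth = 3
Step 4 ('sub'): stack = [-8, -14], depth = 2
Step 5 ('push -9'): stack = [-8, -14, -9], depth = 3
Step 6 ('dup'): stack = [-8, -14, -9, -9], depth = 4
Step 7 ('pop'): stack = [-8, -14, -9], depth = 3
Step 8 ('pop'): stack = [-8, -14], depth = 2
Step 9 ('pop'): stack = [-8], depth = 1
Step 10 ('rot'): needs 3 value(s) but depth is 1 — STACK UNDERFLOW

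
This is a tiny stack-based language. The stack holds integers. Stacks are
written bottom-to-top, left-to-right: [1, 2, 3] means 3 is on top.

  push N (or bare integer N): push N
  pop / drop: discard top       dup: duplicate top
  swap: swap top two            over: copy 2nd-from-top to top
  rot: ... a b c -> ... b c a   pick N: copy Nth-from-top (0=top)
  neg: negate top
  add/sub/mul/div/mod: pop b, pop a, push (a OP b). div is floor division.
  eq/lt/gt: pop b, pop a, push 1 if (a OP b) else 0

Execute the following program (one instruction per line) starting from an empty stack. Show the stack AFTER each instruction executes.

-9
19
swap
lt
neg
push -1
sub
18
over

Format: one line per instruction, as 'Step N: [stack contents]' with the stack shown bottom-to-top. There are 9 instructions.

Step 1: [-9]
Step 2: [-9, 19]
Step 3: [19, -9]
Step 4: [0]
Step 5: [0]
Step 6: [0, -1]
Step 7: [1]
Step 8: [1, 18]
Step 9: [1, 18, 1]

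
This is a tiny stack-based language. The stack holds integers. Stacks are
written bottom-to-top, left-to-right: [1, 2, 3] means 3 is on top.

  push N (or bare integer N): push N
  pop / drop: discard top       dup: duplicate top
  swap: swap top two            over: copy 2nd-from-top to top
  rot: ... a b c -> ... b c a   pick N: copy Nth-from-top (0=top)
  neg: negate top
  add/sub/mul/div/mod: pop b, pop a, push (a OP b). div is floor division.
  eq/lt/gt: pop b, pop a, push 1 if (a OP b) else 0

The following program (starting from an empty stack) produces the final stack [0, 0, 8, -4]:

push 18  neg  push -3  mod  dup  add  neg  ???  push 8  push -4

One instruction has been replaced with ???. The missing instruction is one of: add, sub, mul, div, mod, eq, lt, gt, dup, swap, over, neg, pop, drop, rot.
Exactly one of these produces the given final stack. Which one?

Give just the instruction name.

Stack before ???: [0]
Stack after ???:  [0, 0]
The instruction that transforms [0] -> [0, 0] is: dup

Answer: dup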